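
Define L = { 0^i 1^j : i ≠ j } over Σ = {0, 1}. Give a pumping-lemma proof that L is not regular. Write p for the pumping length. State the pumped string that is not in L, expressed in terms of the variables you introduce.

0^{p+p!} 1^{p+p!}

Toward a contradiction, assume L is regular with pumping length p.
Choose w = 0^p 1^{p+p!}. Since p ≠ p+p!, w ∈ L; and |w| ≥ p.
By the pumping lemma, w = xyz with |xy| ≤ p and y is nonempty.
Since the first p symbols of w are all 0's and |xy| ≤ p, y lies entirely in the leading 0-block: y = 0^k for some k with 1 ≤ k ≤ p.
Since 1 ≤ k ≤ p, k divides p!; set t = 1 + p!/k. Then xy^t z has p + (p!/k)·k = p + p! copies of 0. Now the 0-count equals the 1-count, so i ≠ j fails. So xy^t z = 0^{p+p!} 1^{p+p!} ∉ L.
This is a contradiction; hence L is not regular.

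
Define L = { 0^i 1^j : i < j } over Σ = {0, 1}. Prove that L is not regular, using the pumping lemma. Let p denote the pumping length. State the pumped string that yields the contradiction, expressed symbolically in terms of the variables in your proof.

Assume L is regular; let p be its pumping constant.
Choose w = 0^p 1^{p+1} ∈ L, with |w| = 2p+1 ≥ p.
By the pumping lemma, w = xyz with |xy| ≤ p and |y| > 0.
The first p characters of w are 0's, so xy (and hence y) consists only of 0's. Write y = 0^k, 1 ≤ k ≤ p.
Consider xy^2z = 0^{p+k} 1^{p+1}. Since k ≥ 1, the 0-count p+k is at least p+1, so i < j fails; thus xy^2z ∉ L.
Contradiction. Therefore L is not regular.

0^{p+k} 1^{p+1}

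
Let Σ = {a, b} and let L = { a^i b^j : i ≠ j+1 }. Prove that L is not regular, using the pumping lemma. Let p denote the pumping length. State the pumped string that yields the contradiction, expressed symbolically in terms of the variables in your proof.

a^{p+p!} b^{p+p!-1}

Assume L is regular; let p be its pumping constant.
Choose w = a^p b^{p+p!-1}. Since p ≠ (p+p!-1)+1 = p+p!, w ∈ L; and |w| ≥ p.
By the pumping lemma, w = xyz with |xy| ≤ p and y is nonempty.
The first p characters of w are a's, so xy (and hence y) consists only of a's. Write y = a^k, 1 ≤ k ≤ p.
Since 1 ≤ k ≤ p, k divides p!; set t = 1 + p!/k. Then xy^t z has p + (p!/k)·k = p + p! copies of a. Now the a-count is p+p! and (b-count)+1 = (p+p!-1)+1 = p+p!, so i ≠ j+1 fails. So xy^t z = a^{p+p!} b^{p+p!-1} ∉ L.
Contradiction. Therefore L is not regular.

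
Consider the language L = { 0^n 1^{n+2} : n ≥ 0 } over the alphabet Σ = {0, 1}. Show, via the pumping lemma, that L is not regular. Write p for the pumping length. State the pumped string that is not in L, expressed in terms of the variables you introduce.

Suppose for contradiction that L is regular, and let p be the pumping length.
Let w = 0^p 1^{p+2} ∈ L; note |w| = 2p+2 ≥ p.
By the pumping lemma, w = xyz with |xy| ≤ p and |y| > 0.
Since the first p symbols of w are all 0's and |xy| ≤ p, y lies entirely in the leading 0-block: y = 0^k for some k with 1 ≤ k ≤ p.
Pump with i = 2: xy^2z = 0^{p+k} 1^{p+2}. For this to lie in L we would need p+2 = (p+k)+2, which forces k = 0. But k ≥ 1, so xy^2z ∉ L.
Contradiction. Therefore L is not regular.

0^{p+k} 1^{p+2}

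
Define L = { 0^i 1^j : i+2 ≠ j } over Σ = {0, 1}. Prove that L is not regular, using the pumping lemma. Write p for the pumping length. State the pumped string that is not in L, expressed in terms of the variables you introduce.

Suppose for contradiction that L is regular, and let p be the pumping length.
Choose w = 0^p 1^{p+p!+2}. Since p ≠ (p+p!+2)-2 = p+p!, w ∈ L; and |w| ≥ p.
The pumping lemma gives a decomposition w = xyz where |xy| ≤ p and y is nonempty.
Since the first p symbols of w are all 0's and |xy| ≤ p, y lies entirely in the leading 0-block: y = 0^k for some k with 1 ≤ k ≤ p.
Since 1 ≤ k ≤ p, k divides p!; set t = 1 + p!/k. Then xy^t z has p + (p!/k)·k = p + p! copies of 0. Now the 0-count is p+p! and (1-count)-2 = (p+p!+2)-2 = p+p!, so i+2 ≠ j fails. So xy^t z = 0^{p+p!} 1^{p+p!+2} ∉ L.
This is a contradiction; hence L is not regular.

0^{p+p!} 1^{p+p!+2}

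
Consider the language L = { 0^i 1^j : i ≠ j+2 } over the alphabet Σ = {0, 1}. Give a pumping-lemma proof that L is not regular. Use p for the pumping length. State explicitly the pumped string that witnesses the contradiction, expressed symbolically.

Toward a contradiction, assume L is regular with pumping length p.
Choose w = 0^p 1^{p+p!-2}. Since p ≠ (p+p!-2)+2 = p+p!, w ∈ L; and |w| ≥ p.
By the pumping lemma, w = xyz with |xy| ≤ p and |y| > 0.
Because |xy| ≤ p and w begins with p copies of 0, we have y = 0^k with 1 ≤ k ≤ p.
Since 1 ≤ k ≤ p, k divides p!; set t = 1 + p!/k. Then xy^t z has p + (p!/k)·k = p + p! copies of 0. Now the 0-count is p+p! and (1-count)+2 = (p+p!-2)+2 = p+p!, so i ≠ j+2 fails. So xy^t z = 0^{p+p!} 1^{p+p!-2} ∉ L.
Contradiction. Therefore L is not regular.

0^{p+p!} 1^{p+p!-2}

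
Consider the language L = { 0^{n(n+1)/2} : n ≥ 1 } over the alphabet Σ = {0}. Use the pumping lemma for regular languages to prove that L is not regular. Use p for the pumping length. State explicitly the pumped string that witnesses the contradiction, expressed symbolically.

0^{p(p+1)/2+k}

Suppose for contradiction that L is regular, and let p be the pumping length.
Take w = 0^{p(p+1)/2} ∈ L with |w| = p(p+1)/2 ≥ p.
The pumping lemma gives a decomposition w = xyz where |xy| ≤ p and y is nonempty.
Then y = 0^k for some k with 1 ≤ k ≤ p.
Pump with i = 2: xy^2z = 0^{p(p+1)/2+k}. Since 1 ≤ k ≤ p, p(p+1)/2 < p(p+1)/2+k ≤ p(p+1)/2+p < (p+1)(p+2)/2, so p(p+1)/2+k is strictly between consecutive triangular numbers. So xy^2z ∉ L.
This contradicts the pumping lemma, so L is not regular.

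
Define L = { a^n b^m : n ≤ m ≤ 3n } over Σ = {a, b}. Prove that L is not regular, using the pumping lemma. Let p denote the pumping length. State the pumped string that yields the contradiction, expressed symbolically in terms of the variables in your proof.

Assume L is regular; let p be its pumping constant.
Take w = a^p b^p ∈ L (since p ≤ p ≤ 3p), with |w| = 2p ≥ p.
The pumping lemma gives a decomposition w = xyz where |xy| ≤ p and y is nonempty.
Because |xy| ≤ p and w begins with p copies of a, we have y = a^k with 1 ≤ k ≤ p.
Pump with i = 2: xy^2z = a^{p+k} b^p. Now n = p+k > p = m, so the condition n ≤ m fails. Thus xy^2z ∉ L.
This is a contradiction; hence L is not regular.

a^{p+k} b^p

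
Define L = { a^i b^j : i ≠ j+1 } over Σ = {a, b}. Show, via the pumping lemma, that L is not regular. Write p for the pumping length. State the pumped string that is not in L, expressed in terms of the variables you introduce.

a^{p+p!} b^{p+p!-1}

Assume L is regular; let p be its pumping constant.
Choose w = a^p b^{p+p!-1}. Since p ≠ (p+p!-1)+1 = p+p!, w ∈ L; and |w| ≥ p.
Write w = xyz as guaranteed by the lemma, with |xy| ≤ p and |y| > 0.
Because |xy| ≤ p and w begins with p copies of a, we have y = a^k with 1 ≤ k ≤ p.
Since 1 ≤ k ≤ p, k divides p!; set t = 1 + p!/k. Then xy^t z has p + (p!/k)·k = p + p! copies of a. Now the a-count is p+p! and (b-count)+1 = (p+p!-1)+1 = p+p!, so i ≠ j+1 fails. So xy^t z = a^{p+p!} b^{p+p!-1} ∉ L.
Contradiction. Therefore L is not regular.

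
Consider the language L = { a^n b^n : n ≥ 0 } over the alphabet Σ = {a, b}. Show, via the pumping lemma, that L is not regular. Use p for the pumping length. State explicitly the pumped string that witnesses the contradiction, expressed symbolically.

Suppose for contradiction that L is regular, and let p be the pumping length.
Let w = a^p b^p ∈ L; note |w| = 2p ≥ p.
Write w = xyz as guaranteed by the lemma, with |xy| ≤ p and |y| ≥ 1.
Since the first p symbols of w are all a's and |xy| ≤ p, y lies entirely in the leading a-block: y = a^k for some k with 1 ≤ k ≤ p.
Pump with i = 2: xy^2z = a^{p+k} b^p. For this to lie in L we would need p = p+k, which forces k = 0. But k ≥ 1, so xy^2z ∉ L.
This is a contradiction; hence L is not regular.

a^{p+k} b^p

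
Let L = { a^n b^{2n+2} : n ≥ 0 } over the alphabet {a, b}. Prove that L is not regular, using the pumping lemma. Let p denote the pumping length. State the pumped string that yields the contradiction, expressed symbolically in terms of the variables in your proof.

Suppose for contradiction that L is regular, and let p be the pumping length.
Let w = a^p b^{2p+2} ∈ L; note |w| = 3p+2 ≥ p.
By the pumping lemma, w = xyz with |xy| ≤ p and |y| > 0.
Since the first p symbols of w are all a's and |xy| ≤ p, y lies entirely in the leading a-block: y = a^k for some k with 1 ≤ k ≤ p.
Pump with i = 2: xy^2z = a^{p+k} b^{2p+2}. For this to lie in L we would need 2p+2 = 2(p+k)+2, which forces k = 0. But k ≥ 1, so xy^2z ∉ L.
Contradiction. Therefore L is not regular.

a^{p+k} b^{2p+2}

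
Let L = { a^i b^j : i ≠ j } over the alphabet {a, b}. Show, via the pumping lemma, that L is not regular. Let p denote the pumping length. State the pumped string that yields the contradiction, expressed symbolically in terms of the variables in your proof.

Toward a contradiction, assume L is regular with pumping length p.
Choose w = a^p b^{p+p!}. Since p ≠ p+p!, w ∈ L; and |w| ≥ p.
By the pumping lemma, w = xyz with |xy| ≤ p and |y| > 0.
The first p characters of w are a's, so xy (and hence y) consists only of a's. Write y = a^k, 1 ≤ k ≤ p.
Since 1 ≤ k ≤ p, k divides p!; set t = 1 + p!/k. Then xy^t z has p + (p!/k)·k = p + p! copies of a. Now the a-count equals the b-count, so i ≠ j fails. So xy^t z = a^{p+p!} b^{p+p!} ∉ L.
This contradicts the pumping lemma, so L is not regular.

a^{p+p!} b^{p+p!}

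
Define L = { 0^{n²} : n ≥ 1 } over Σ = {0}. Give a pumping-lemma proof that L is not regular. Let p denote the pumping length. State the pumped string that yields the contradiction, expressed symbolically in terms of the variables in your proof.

Suppose for contradiction that L is regular, and let p be the pumping length.
Take w = 0^{p²} ∈ L with |w| = p² ≥ p.
Write w = xyz as guaranteed by the lemma, with |xy| ≤ p and |y| ≥ 1.
Then y = 0^k for some k with 1 ≤ k ≤ p.
Pump with i = 2: xy^2z = 0^{p²+k}. Since 1 ≤ k ≤ p, p² < p²+k ≤ p²+p < (p+1)², so p²+k lies strictly between consecutive squares and is not a perfect square. So xy^2z ∉ L.
This contradicts the pumping lemma, so L is not regular.

0^{p²+k}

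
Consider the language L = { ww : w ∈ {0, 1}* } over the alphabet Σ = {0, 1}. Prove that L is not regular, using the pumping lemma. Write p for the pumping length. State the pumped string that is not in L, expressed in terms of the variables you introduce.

0^{p+k} 1^p 0^p 1^p

Assume L is regular. Let p be the pumping length given by the pumping lemma.
Take w = 0^p 1^p 0^p 1^p = uu where u = 0^p1^p; then w ∈ L and |w| = 4p ≥ p.
The pumping lemma gives a decomposition w = xyz where |xy| ≤ p and y is nonempty.
Since the first p symbols of w are all 0's and |xy| ≤ p, y lies entirely in the leading 0-block: y = 0^k for some k with 1 ≤ k ≤ p.
Pump with i = 2: xy^2z = 0^{p+k} 1^p 0^p 1^p, of length 4p+k. Suppose this equals vv. The string starts with 0 and ends with 1, so v does too; thus the boundary between the two copies of v is a 1→0 transition. There is exactly one such transition, at position 2p+k, so |v| = 2p+k and |vv| = 4p+2k ≠ 4p+k since k ≥ 1. So xy^2z ∉ L.
This contradicts the pumping lemma, so L is not regular.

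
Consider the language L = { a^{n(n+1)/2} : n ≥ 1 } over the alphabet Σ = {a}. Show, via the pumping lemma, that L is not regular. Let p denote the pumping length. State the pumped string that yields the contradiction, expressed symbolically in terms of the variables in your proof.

Suppose for contradiction that L is regular, and let p be the pumping length.
Take w = a^{p(p+1)/2} ∈ L with |w| = p(p+1)/2 ≥ p.
Write w = xyz as guaranteed by the lemma, with |xy| ≤ p and |y| ≥ 1.
Then y = a^k for some k with 1 ≤ k ≤ p.
Pump with i = 2: xy^2z = a^{p(p+1)/2+k}. Since 1 ≤ k ≤ p, p(p+1)/2 < p(p+1)/2+k ≤ p(p+1)/2+p < (p+1)(p+2)/2, so p(p+1)/2+k is strictly between consecutive triangular numbers. So xy^2z ∉ L.
This is a contradiction; hence L is not regular.

a^{p(p+1)/2+k}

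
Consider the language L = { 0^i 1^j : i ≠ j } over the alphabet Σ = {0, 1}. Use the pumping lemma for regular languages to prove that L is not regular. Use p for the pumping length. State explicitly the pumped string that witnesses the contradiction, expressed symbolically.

0^{p+p!} 1^{p+p!}

Toward a contradiction, assume L is regular with pumping length p.
Choose w = 0^p 1^{p+p!}. Since p ≠ p+p!, w ∈ L; and |w| ≥ p.
Write w = xyz as guaranteed by the lemma, with |xy| ≤ p and |y| > 0.
Since the first p symbols of w are all 0's and |xy| ≤ p, y lies entirely in the leading 0-block: y = 0^k for some k with 1 ≤ k ≤ p.
Since 1 ≤ k ≤ p, k divides p!; set t = 1 + p!/k. Then xy^t z has p + (p!/k)·k = p + p! copies of 0. Now the 0-count equals the 1-count, so i ≠ j fails. So xy^t z = 0^{p+p!} 1^{p+p!} ∉ L.
Contradiction. Therefore L is not regular.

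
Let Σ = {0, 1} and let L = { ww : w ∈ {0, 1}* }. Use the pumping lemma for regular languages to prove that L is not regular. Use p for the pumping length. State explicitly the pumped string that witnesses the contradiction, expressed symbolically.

0^{p+k} 1^p 0^p 1^p

Assume L is regular. Let p be the pumping length given by the pumping lemma.
Take w = 0^p 1^p 0^p 1^p = uu where u = 0^p1^p; then w ∈ L and |w| = 4p ≥ p.
Write w = xyz as guaranteed by the lemma, with |xy| ≤ p and |y| > 0.
The first p characters of w are 0's, so xy (and hence y) consists only of 0's. Write y = 0^k, 1 ≤ k ≤ p.
Pump with i = 2: xy^2z = 0^{p+k} 1^p 0^p 1^p, of length 4p+k. Suppose this equals vv. The string starts with 0 and ends with 1, so v does too; thus the boundary between the two copies of v is a 1→0 transition. There is exactly one such transition, at position 2p+k, so |v| = 2p+k and |vv| = 4p+2k ≠ 4p+k since k ≥ 1. So xy^2z ∉ L.
This contradicts the pumping lemma, so L is not regular.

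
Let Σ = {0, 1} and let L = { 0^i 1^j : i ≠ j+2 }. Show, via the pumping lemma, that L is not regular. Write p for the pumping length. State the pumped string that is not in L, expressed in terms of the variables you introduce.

0^{p+p!} 1^{p+p!-2}

Assume L is regular; let p be its pumping constant.
Choose w = 0^p 1^{p+p!-2}. Since p ≠ (p+p!-2)+2 = p+p!, w ∈ L; and |w| ≥ p.
Write w = xyz as guaranteed by the lemma, with |xy| ≤ p and y is nonempty.
The first p characters of w are 0's, so xy (and hence y) consists only of 0's. Write y = 0^k, 1 ≤ k ≤ p.
Since 1 ≤ k ≤ p, k divides p!; set t = 1 + p!/k. Then xy^t z has p + (p!/k)·k = p + p! copies of 0. Now the 0-count is p+p! and (1-count)+2 = (p+p!-2)+2 = p+p!, so i ≠ j+2 fails. So xy^t z = 0^{p+p!} 1^{p+p!-2} ∉ L.
This contradicts the pumping lemma, so L is not regular.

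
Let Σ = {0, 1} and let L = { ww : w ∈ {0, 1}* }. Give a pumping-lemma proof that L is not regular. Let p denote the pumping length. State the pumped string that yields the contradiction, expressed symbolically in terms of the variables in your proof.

Suppose for contradiction that L is regular, and let p be the pumping length.
Take w = 0^p 1^p 0^p 1^p = uu where u = 0^p1^p; then w ∈ L and |w| = 4p ≥ p.
Write w = xyz as guaranteed by the lemma, with |xy| ≤ p and |y| > 0.
The first p characters of w are 0's, so xy (and hence y) consists only of 0's. Write y = 0^k, 1 ≤ k ≤ p.
Pump with i = 2: xy^2z = 0^{p+k} 1^p 0^p 1^p, of length 4p+k. Suppose this equals vv. The string starts with 0 and ends with 1, so v does too; thus the boundary between the two copies of v is a 1→0 transition. There is exactly one such transition, at position 2p+k, so |v| = 2p+k and |vv| = 4p+2k ≠ 4p+k since k ≥ 1. So xy^2z ∉ L.
This is a contradiction; hence L is not regular.

0^{p+k} 1^p 0^p 1^p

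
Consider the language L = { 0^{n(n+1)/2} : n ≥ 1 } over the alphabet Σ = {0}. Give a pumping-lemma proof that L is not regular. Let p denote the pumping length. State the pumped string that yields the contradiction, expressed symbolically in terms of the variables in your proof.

Assume L is regular; let p be its pumping constant.
Take w = 0^{p(p+1)/2} ∈ L with |w| = p(p+1)/2 ≥ p.
By the pumping lemma, w = xyz with |xy| ≤ p and y is nonempty.
Then y = 0^k for some k with 1 ≤ k ≤ p.
Pump with i = 2: xy^2z = 0^{p(p+1)/2+k}. Since 1 ≤ k ≤ p, p(p+1)/2 < p(p+1)/2+k ≤ p(p+1)/2+p < (p+1)(p+2)/2, so p(p+1)/2+k is strictly between consecutive triangular numbers. So xy^2z ∉ L.
Contradiction. Therefore L is not regular.

0^{p(p+1)/2+k}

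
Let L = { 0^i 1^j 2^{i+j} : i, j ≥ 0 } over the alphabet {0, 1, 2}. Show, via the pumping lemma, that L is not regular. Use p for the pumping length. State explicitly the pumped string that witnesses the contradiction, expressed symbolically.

0^{p+k} 1^p 2^{2p}

Toward a contradiction, assume L is regular with pumping length p.
Take w = 0^p 1^p 2^{2p} ∈ L (with i=j=p, i+j=2p), |w| = 4p ≥ p.
Write w = xyz as guaranteed by the lemma, with |xy| ≤ p and |y| ≥ 1.
Since the first p symbols of w are all 0's and |xy| ≤ p, y lies entirely in the leading 0-block: y = 0^k for some k with 1 ≤ k ≤ p.
Consider xy^2z = 0^{p+k} 1^p 2^{2p}. Now the 0- and 1-counts sum to 2p+k, but the 2-count is 2p ≠ 2p+k. So xy^2z ∉ L.
This contradicts the pumping lemma, so L is not regular.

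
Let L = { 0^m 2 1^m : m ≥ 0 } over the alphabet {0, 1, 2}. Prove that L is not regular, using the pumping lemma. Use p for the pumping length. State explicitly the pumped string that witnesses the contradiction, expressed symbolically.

0^{p+k} 2 1^p

Assume L is regular. Let p be the pumping length given by the pumping lemma.
Take w = 0^p 2 1^p ∈ L with |w| = 2p+1 ≥ p.
The pumping lemma gives a decomposition w = xyz where |xy| ≤ p and |y| ≥ 1.
The first p characters of w are 0's, so xy (and hence y) consists only of 0's. Write y = 0^k, 1 ≤ k ≤ p.
Pump with i = 2: xy^2z = 0^{p+k} 2 1^p, which would require p+k = p. But k ≥ 1, so xy^2z ∉ L.
Contradiction. Therefore L is not regular.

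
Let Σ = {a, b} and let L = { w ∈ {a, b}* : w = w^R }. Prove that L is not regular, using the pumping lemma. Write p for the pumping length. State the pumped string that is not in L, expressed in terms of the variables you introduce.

a^{p+k} b a^p

Toward a contradiction, assume L is regular with pumping length p.
Take w = a^p b a^p, a palindrome of length 2p+1 ≥ p.
Write w = xyz as guaranteed by the lemma, with |xy| ≤ p and |y| > 0.
Since the first p symbols of w are all a's and |xy| ≤ p, y lies entirely in the leading a-block: y = a^k for some k with 1 ≤ k ≤ p.
Pump with i = 2: xy^2z = a^{p+k} b a^p. Its reverse is a^p b a^{p+k}, which differs from xy^2z since k ≥ 1. So xy^2z is not a palindrome and xy^2z ∉ L.
This is a contradiction; hence L is not regular.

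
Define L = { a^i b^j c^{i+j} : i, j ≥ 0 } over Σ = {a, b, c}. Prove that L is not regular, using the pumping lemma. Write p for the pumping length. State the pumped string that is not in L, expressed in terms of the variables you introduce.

a^{p+k} b^p c^{2p}

Assume L is regular. Let p be the pumping length given by the pumping lemma.
Take w = a^p b^p c^{2p} ∈ L (with i=j=p, i+j=2p), |w| = 4p ≥ p.
The pumping lemma gives a decomposition w = xyz where |xy| ≤ p and |y| > 0.
Since the first p symbols of w are all a's and |xy| ≤ p, y lies entirely in the leading a-block: y = a^k for some k with 1 ≤ k ≤ p.
Consider xy^2z = a^{p+k} b^p c^{2p}. Now the a- and b-counts sum to 2p+k, but the c-count is 2p ≠ 2p+k. So xy^2z ∉ L.
This is a contradiction; hence L is not regular.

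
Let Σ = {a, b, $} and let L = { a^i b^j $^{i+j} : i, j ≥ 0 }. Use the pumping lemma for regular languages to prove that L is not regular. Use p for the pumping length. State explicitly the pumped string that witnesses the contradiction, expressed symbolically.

Assume L is regular; let p be its pumping constant.
Take w = a^p b^p $^{2p} ∈ L (with i=j=p, i+j=2p), |w| = 4p ≥ p.
The pumping lemma gives a decomposition w = xyz where |xy| ≤ p and |y| > 0.
Since the first p symbols of w are all a's and |xy| ≤ p, y lies entirely in the leading a-block: y = a^k for some k with 1 ≤ k ≤ p.
Consider xy^2z = a^{p+k} b^p $^{2p}. Now the a- and b-counts sum to 2p+k, but the $-count is 2p ≠ 2p+k. So xy^2z ∉ L.
This contradicts the pumping lemma, so L is not regular.

a^{p+k} b^p $^{2p}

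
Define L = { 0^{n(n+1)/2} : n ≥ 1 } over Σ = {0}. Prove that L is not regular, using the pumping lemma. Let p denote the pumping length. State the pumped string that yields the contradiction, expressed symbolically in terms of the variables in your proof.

Assume L is regular; let p be its pumping constant.
Take w = 0^{p(p+1)/2} ∈ L with |w| = p(p+1)/2 ≥ p.
The pumping lemma gives a decomposition w = xyz where |xy| ≤ p and |y| ≥ 1.
Then y = 0^k for some k with 1 ≤ k ≤ p.
Pump with i = 2: xy^2z = 0^{p(p+1)/2+k}. Since 1 ≤ k ≤ p, p(p+1)/2 < p(p+1)/2+k ≤ p(p+1)/2+p < (p+1)(p+2)/2, so p(p+1)/2+k is strictly between consecutive triangular numbers. So xy^2z ∉ L.
This contradicts the pumping lemma, so L is not regular.

0^{p(p+1)/2+k}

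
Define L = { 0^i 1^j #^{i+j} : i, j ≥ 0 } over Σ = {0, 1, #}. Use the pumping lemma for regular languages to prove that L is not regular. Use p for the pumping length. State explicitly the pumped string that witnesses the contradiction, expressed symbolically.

0^{p+k} 1^p #^{2p}

Assume L is regular. Let p be the pumping length given by the pumping lemma.
Take w = 0^p 1^p #^{2p} ∈ L (with i=j=p, i+j=2p), |w| = 4p ≥ p.
Write w = xyz as guaranteed by the lemma, with |xy| ≤ p and y is nonempty.
Because |xy| ≤ p and w begins with p copies of 0, we have y = 0^k with 1 ≤ k ≤ p.
Consider xy^2z = 0^{p+k} 1^p #^{2p}. Now the 0- and 1-counts sum to 2p+k, but the #-count is 2p ≠ 2p+k. So xy^2z ∉ L.
Contradiction. Therefore L is not regular.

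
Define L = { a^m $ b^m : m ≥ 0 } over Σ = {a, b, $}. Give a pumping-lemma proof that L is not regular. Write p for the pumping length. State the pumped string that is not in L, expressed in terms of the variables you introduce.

a^{p+k} $ b^p

Suppose for contradiction that L is regular, and let p be the pumping length.
Take w = a^p $ b^p ∈ L with |w| = 2p+1 ≥ p.
By the pumping lemma, w = xyz with |xy| ≤ p and |y| ≥ 1.
Because |xy| ≤ p and w begins with p copies of a, we have y = a^k with 1 ≤ k ≤ p.
Pump with i = 2: xy^2z = a^{p+k} $ b^p, which would require p+k = p. But k ≥ 1, so xy^2z ∉ L.
This is a contradiction; hence L is not regular.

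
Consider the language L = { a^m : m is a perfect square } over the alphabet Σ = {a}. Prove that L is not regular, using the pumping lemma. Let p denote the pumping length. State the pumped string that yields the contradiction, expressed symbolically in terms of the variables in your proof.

Assume L is regular. Let p be the pumping length given by the pumping lemma.
Take w = a^{p²} ∈ L with |w| = p² ≥ p.
By the pumping lemma, w = xyz with |xy| ≤ p and |y| ≥ 1.
Then y = a^k for some k with 1 ≤ k ≤ p.
Pump with i = 2: xy^2z = a^{p²+k}. Since 1 ≤ k ≤ p, p² < p²+k ≤ p²+p < (p+1)², so p²+k lies strictly between consecutive squares and is not a perfect square. So xy^2z ∉ L.
Contradiction. Therefore L is not regular.

a^{p²+k}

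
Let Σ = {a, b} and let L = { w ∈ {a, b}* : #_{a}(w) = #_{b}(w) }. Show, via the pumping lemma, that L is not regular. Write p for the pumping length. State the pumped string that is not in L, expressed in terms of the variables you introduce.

Suppose for contradiction that L is regular, and let p be the pumping length.
Choose w = a^p b^p ∈ L with |w| = 2p ≥ p.
The pumping lemma gives a decomposition w = xyz where |xy| ≤ p and |y| ≥ 1.
Because |xy| ≤ p and w begins with p copies of a, we have y = a^k with 1 ≤ k ≤ p.
Pump with i = 2: xy^2z = a^{p+k} b^p has p+k occurrences of a but only p of b. Since k ≥ 1 the counts differ, so xy^2z ∉ L.
This contradicts the pumping lemma, so L is not regular.

a^{p+k} b^p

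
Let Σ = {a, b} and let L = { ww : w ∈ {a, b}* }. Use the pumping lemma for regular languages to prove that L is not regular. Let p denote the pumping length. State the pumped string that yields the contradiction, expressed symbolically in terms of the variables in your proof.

Assume L is regular; let p be its pumping constant.
Take w = a^p b^p a^p b^p = uu where u = a^pb^p; then w ∈ L and |w| = 4p ≥ p.
Write w = xyz as guaranteed by the lemma, with |xy| ≤ p and y is nonempty.
Since the first p symbols of w are all a's and |xy| ≤ p, y lies entirely in the leading a-block: y = a^k for some k with 1 ≤ k ≤ p.
Pump with i = 2: xy^2z = a^{p+k} b^p a^p b^p, of length 4p+k. Suppose this equals vv. The string starts with a and ends with b, so v does too; thus the boundary between the two copies of v is a b→a transition. There is exactly one such transition, at position 2p+k, so |v| = 2p+k and |vv| = 4p+2k ≠ 4p+k since k ≥ 1. So xy^2z ∉ L.
This contradicts the pumping lemma, so L is not regular.

a^{p+k} b^p a^p b^p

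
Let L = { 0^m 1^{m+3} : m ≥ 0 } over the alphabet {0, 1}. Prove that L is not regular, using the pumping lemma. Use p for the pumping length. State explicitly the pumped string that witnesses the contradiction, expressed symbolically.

Suppose for contradiction that L is regular, and let p be the pumping length.
Choose w = 0^p 1^{p+3}, which is in L with |w| = 2p+3 ≥ p.
The pumping lemma gives a decomposition w = xyz where |xy| ≤ p and y is nonempty.
The first p characters of w are 0's, so xy (and hence y) consists only of 0's. Write y = 0^k, 1 ≤ k ≤ p.
Pump with i = 2: xy^2z = 0^{p+k} 1^{p+3}. For this to lie in L we would need p+3 = (p+k)+3, which forces k = 0. But k ≥ 1, so xy^2z ∉ L.
This contradicts the pumping lemma, so L is not regular.

0^{p+k} 1^{p+3}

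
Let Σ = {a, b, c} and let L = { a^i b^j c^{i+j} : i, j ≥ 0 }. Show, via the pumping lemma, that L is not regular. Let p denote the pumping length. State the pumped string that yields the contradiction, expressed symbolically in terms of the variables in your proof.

a^{p+k} b^p c^{2p}

Toward a contradiction, assume L is regular with pumping length p.
Take w = a^p b^p c^{2p} ∈ L (with i=j=p, i+j=2p), |w| = 4p ≥ p.
Write w = xyz as guaranteed by the lemma, with |xy| ≤ p and |y| ≥ 1.
Because |xy| ≤ p and w begins with p copies of a, we have y = a^k with 1 ≤ k ≤ p.
Consider xy^2z = a^{p+k} b^p c^{2p}. Now the a- and b-counts sum to 2p+k, but the c-count is 2p ≠ 2p+k. So xy^2z ∉ L.
This is a contradiction; hence L is not regular.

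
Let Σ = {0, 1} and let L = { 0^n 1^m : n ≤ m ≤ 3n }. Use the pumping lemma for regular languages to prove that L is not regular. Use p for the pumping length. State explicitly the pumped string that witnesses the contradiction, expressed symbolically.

0^{p+k} 1^p

Toward a contradiction, assume L is regular with pumping length p.
Take w = 0^p 1^p ∈ L (since p ≤ p ≤ 3p), with |w| = 2p ≥ p.
By the pumping lemma, w = xyz with |xy| ≤ p and y is nonempty.
Because |xy| ≤ p and w begins with p copies of 0, we have y = 0^k with 1 ≤ k ≤ p.
Pump with i = 2: xy^2z = 0^{p+k} 1^p. Now n = p+k > p = m, so the condition n ≤ m fails. Thus xy^2z ∉ L.
This is a contradiction; hence L is not regular.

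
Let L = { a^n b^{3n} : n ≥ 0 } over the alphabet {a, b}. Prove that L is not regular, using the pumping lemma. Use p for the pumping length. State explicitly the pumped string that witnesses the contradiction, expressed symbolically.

Assume L is regular; let p be its pumping constant.
Take w = a^p b^{3p}. Then w ∈ L and |w| = 4p ≥ p.
The pumping lemma gives a decomposition w = xyz where |xy| ≤ p and y is nonempty.
Since the first p symbols of w are all a's and |xy| ≤ p, y lies entirely in the leading a-block: y = a^k for some k with 1 ≤ k ≤ p.
Pump with i = 2: xy^2z = a^{p+k} b^{3p}. For this to lie in L we would need 3p = 3(p+k), which forces k = 0. But k ≥ 1, so xy^2z ∉ L.
This is a contradiction; hence L is not regular.

a^{p+k} b^{3p}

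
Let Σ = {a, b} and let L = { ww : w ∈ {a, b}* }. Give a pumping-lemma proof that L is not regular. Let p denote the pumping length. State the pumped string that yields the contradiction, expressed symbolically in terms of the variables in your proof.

Toward a contradiction, assume L is regular with pumping length p.
Take w = a^p b^p a^p b^p = uu where u = a^pb^p; then w ∈ L and |w| = 4p ≥ p.
The pumping lemma gives a decomposition w = xyz where |xy| ≤ p and |y| ≥ 1.
Because |xy| ≤ p and w begins with p copies of a, we have y = a^k with 1 ≤ k ≤ p.
Pump with i = 2: xy^2z = a^{p+k} b^p a^p b^p, of length 4p+k. Suppose this equals vv. The string starts with a and ends with b, so v does too; thus the boundary between the two copies of v is a b→a transition. There is exactly one such transition, at position 2p+k, so |v| = 2p+k and |vv| = 4p+2k ≠ 4p+k since k ≥ 1. So xy^2z ∉ L.
This contradicts the pumping lemma, so L is not regular.

a^{p+k} b^p a^p b^p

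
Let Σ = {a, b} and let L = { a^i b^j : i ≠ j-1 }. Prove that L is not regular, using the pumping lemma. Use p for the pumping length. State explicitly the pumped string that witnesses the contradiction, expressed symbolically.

Assume L is regular; let p be its pumping constant.
Choose w = a^p b^{p+p!+1}. Since p ≠ (p+p!+1)-1 = p+p!, w ∈ L; and |w| ≥ p.
Write w = xyz as guaranteed by the lemma, with |xy| ≤ p and |y| ≥ 1.
Because |xy| ≤ p and w begins with p copies of a, we have y = a^k with 1 ≤ k ≤ p.
Since 1 ≤ k ≤ p, k divides p!; set t = 1 + p!/k. Then xy^t z has p + (p!/k)·k = p + p! copies of a. Now the a-count is p+p! and (b-count)-1 = (p+p!+1)-1 = p+p!, so i ≠ j-1 fails. So xy^t z = a^{p+p!} b^{p+p!+1} ∉ L.
This contradicts the pumping lemma, so L is not regular.

a^{p+p!} b^{p+p!+1}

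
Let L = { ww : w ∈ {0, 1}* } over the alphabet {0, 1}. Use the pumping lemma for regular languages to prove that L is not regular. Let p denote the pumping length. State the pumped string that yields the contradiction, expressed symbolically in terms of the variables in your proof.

Assume L is regular; let p be its pumping constant.
Take w = 0^p 1^p 0^p 1^p = uu where u = 0^p1^p; then w ∈ L and |w| = 4p ≥ p.
Write w = xyz as guaranteed by the lemma, with |xy| ≤ p and y is nonempty.
The first p characters of w are 0's, so xy (and hence y) consists only of 0's. Write y = 0^k, 1 ≤ k ≤ p.
Pump with i = 2: xy^2z = 0^{p+k} 1^p 0^p 1^p, of length 4p+k. Suppose this equals vv. The string starts with 0 and ends with 1, so v does too; thus the boundary between the two copies of v is a 1→0 transition. There is exactly one such transition, at position 2p+k, so |v| = 2p+k and |vv| = 4p+2k ≠ 4p+k since k ≥ 1. So xy^2z ∉ L.
This is a contradiction; hence L is not regular.

0^{p+k} 1^p 0^p 1^p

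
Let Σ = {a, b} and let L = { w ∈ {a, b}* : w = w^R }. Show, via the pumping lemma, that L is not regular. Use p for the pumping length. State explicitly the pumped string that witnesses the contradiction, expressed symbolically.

Suppose for contradiction that L is regular, and let p be the pumping length.
Take w = a^p b a^p, a palindrome of length 2p+1 ≥ p.
By the pumping lemma, w = xyz with |xy| ≤ p and |y| > 0.
The first p characters of w are a's, so xy (and hence y) consists only of a's. Write y = a^k, 1 ≤ k ≤ p.
Pump with i = 2: xy^2z = a^{p+k} b a^p. Its reverse is a^p b a^{p+k}, which differs from xy^2z since k ≥ 1. So xy^2z is not a palindrome and xy^2z ∉ L.
This is a contradiction; hence L is not regular.

a^{p+k} b a^p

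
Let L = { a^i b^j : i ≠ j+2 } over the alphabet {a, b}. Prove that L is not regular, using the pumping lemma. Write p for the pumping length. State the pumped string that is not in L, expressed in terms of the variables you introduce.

Assume L is regular; let p be its pumping constant.
Choose w = a^p b^{p+p!-2}. Since p ≠ (p+p!-2)+2 = p+p!, w ∈ L; and |w| ≥ p.
The pumping lemma gives a decomposition w = xyz where |xy| ≤ p and y is nonempty.
The first p characters of w are a's, so xy (and hence y) consists only of a's. Write y = a^k, 1 ≤ k ≤ p.
Since 1 ≤ k ≤ p, k divides p!; set t = 1 + p!/k. Then xy^t z has p + (p!/k)·k = p + p! copies of a. Now the a-count is p+p! and (b-count)+2 = (p+p!-2)+2 = p+p!, so i ≠ j+2 fails. So xy^t z = a^{p+p!} b^{p+p!-2} ∉ L.
Contradiction. Therefore L is not regular.

a^{p+p!} b^{p+p!-2}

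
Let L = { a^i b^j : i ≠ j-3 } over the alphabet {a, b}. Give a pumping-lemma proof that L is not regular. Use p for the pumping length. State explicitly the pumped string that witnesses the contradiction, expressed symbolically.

Assume L is regular. Let p be the pumping length given by the pumping lemma.
Choose w = a^p b^{p+p!+3}. Since p ≠ (p+p!+3)-3 = p+p!, w ∈ L; and |w| ≥ p.
The pumping lemma gives a decomposition w = xyz where |xy| ≤ p and |y| ≥ 1.
Because |xy| ≤ p and w begins with p copies of a, we have y = a^k with 1 ≤ k ≤ p.
Since 1 ≤ k ≤ p, k divides p!; set t = 1 + p!/k. Then xy^t z has p + (p!/k)·k = p + p! copies of a. Now the a-count is p+p! and (b-count)-3 = (p+p!+3)-3 = p+p!, so i ≠ j-3 fails. So xy^t z = a^{p+p!} b^{p+p!+3} ∉ L.
This contradicts the pumping lemma, so L is not regular.

a^{p+p!} b^{p+p!+3}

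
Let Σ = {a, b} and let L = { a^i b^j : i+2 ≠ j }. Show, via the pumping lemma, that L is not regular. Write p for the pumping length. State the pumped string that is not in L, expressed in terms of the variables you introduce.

Toward a contradiction, assume L is regular with pumping length p.
Choose w = a^p b^{p+p!+2}. Since p ≠ (p+p!+2)-2 = p+p!, w ∈ L; and |w| ≥ p.
By the pumping lemma, w = xyz with |xy| ≤ p and |y| ≥ 1.
Since the first p symbols of w are all a's and |xy| ≤ p, y lies entirely in the leading a-block: y = a^k for some k with 1 ≤ k ≤ p.
Since 1 ≤ k ≤ p, k divides p!; set t = 1 + p!/k. Then xy^t z has p + (p!/k)·k = p + p! copies of a. Now the a-count is p+p! and (b-count)-2 = (p+p!+2)-2 = p+p!, so i+2 ≠ j fails. So xy^t z = a^{p+p!} b^{p+p!+2} ∉ L.
This contradicts the pumping lemma, so L is not regular.

a^{p+p!} b^{p+p!+2}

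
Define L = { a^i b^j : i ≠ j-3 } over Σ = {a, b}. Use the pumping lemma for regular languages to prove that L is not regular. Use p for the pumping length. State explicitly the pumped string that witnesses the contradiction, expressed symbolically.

a^{p+p!} b^{p+p!+3}

Suppose for contradiction that L is regular, and let p be the pumping length.
Choose w = a^p b^{p+p!+3}. Since p ≠ (p+p!+3)-3 = p+p!, w ∈ L; and |w| ≥ p.
By the pumping lemma, w = xyz with |xy| ≤ p and y is nonempty.
Since the first p symbols of w are all a's and |xy| ≤ p, y lies entirely in the leading a-block: y = a^k for some k with 1 ≤ k ≤ p.
Since 1 ≤ k ≤ p, k divides p!; set t = 1 + p!/k. Then xy^t z has p + (p!/k)·k = p + p! copies of a. Now the a-count is p+p! and (b-count)-3 = (p+p!+3)-3 = p+p!, so i ≠ j-3 fails. So xy^t z = a^{p+p!} b^{p+p!+3} ∉ L.
This contradicts the pumping lemma, so L is not regular.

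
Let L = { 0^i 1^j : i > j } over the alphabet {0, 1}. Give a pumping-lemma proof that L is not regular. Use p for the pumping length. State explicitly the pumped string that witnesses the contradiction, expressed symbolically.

0^{p+1-k} 1^p

Assume L is regular; let p be its pumping constant.
Choose w = 0^{p+1} 1^p ∈ L, with |w| = 2p+1 ≥ p.
Write w = xyz as guaranteed by the lemma, with |xy| ≤ p and y is nonempty.
The first p characters of w are 0's, so xy (and hence y) consists only of 0's. Write y = 0^k, 1 ≤ k ≤ p.
Consider xy^0z = xz = 0^{p+1-k} 1^p. Since k ≥ 1, the 0-count p+1-k is at most p, so i > j fails; thus xz ∉ L.
Contradiction. Therefore L is not regular.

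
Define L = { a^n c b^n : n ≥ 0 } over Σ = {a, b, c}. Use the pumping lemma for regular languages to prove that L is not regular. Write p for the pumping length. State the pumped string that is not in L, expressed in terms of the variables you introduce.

a^{p+k} c b^p

Toward a contradiction, assume L is regular with pumping length p.
Take w = a^p c b^p ∈ L with |w| = 2p+1 ≥ p.
Write w = xyz as guaranteed by the lemma, with |xy| ≤ p and y is nonempty.
Since the first p symbols of w are all a's and |xy| ≤ p, y lies entirely in the leading a-block: y = a^k for some k with 1 ≤ k ≤ p.
Pump with i = 2: xy^2z = a^{p+k} c b^p, which would require p+k = p. But k ≥ 1, so xy^2z ∉ L.
This is a contradiction; hence L is not regular.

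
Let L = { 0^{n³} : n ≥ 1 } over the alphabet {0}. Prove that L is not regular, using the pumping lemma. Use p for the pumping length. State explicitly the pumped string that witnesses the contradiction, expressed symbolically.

0^{p³+k}

Toward a contradiction, assume L is regular with pumping length p.
Take w = 0^{p³} ∈ L with |w| = p³ ≥ p.
By the pumping lemma, w = xyz with |xy| ≤ p and |y| > 0.
Then y = 0^k for some k with 1 ≤ k ≤ p.
Pump with i = 2: xy^2z = 0^{p³+k}. Since 1 ≤ k ≤ p, p³ < p³+k ≤ p³+p < p³+3p²+3p+1 = (p+1)³, so p³+k is not a perfect cube. So xy^2z ∉ L.
This contradicts the pumping lemma, so L is not regular.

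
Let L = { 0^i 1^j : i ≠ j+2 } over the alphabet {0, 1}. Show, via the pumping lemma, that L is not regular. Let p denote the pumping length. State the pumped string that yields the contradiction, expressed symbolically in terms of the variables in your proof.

Assume L is regular. Let p be the pumping length given by the pumping lemma.
Choose w = 0^p 1^{p+p!-2}. Since p ≠ (p+p!-2)+2 = p+p!, w ∈ L; and |w| ≥ p.
Write w = xyz as guaranteed by the lemma, with |xy| ≤ p and |y| > 0.
The first p characters of w are 0's, so xy (and hence y) consists only of 0's. Write y = 0^k, 1 ≤ k ≤ p.
Since 1 ≤ k ≤ p, k divides p!; set t = 1 + p!/k. Then xy^t z has p + (p!/k)·k = p + p! copies of 0. Now the 0-count is p+p! and (1-count)+2 = (p+p!-2)+2 = p+p!, so i ≠ j+2 fails. So xy^t z = 0^{p+p!} 1^{p+p!-2} ∉ L.
This contradicts the pumping lemma, so L is not regular.

0^{p+p!} 1^{p+p!-2}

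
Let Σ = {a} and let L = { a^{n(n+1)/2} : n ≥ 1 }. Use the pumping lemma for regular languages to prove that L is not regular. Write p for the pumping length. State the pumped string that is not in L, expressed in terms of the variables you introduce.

a^{p(p+1)/2+k}

Suppose for contradiction that L is regular, and let p be the pumping length.
Take w = a^{p(p+1)/2} ∈ L with |w| = p(p+1)/2 ≥ p.
Write w = xyz as guaranteed by the lemma, with |xy| ≤ p and y is nonempty.
Then y = a^k for some k with 1 ≤ k ≤ p.
Pump with i = 2: xy^2z = a^{p(p+1)/2+k}. Since 1 ≤ k ≤ p, p(p+1)/2 < p(p+1)/2+k ≤ p(p+1)/2+p < (p+1)(p+2)/2, so p(p+1)/2+k is strictly between consecutive triangular numbers. So xy^2z ∉ L.
This is a contradiction; hence L is not regular.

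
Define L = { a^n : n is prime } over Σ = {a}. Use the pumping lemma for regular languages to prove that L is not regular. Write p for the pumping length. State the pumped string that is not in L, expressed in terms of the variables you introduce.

Toward a contradiction, assume L is regular with pumping length p.
Let q be a prime with q ≥ p+2 (infinitely many primes exist), and take w = a^q ∈ L with |w| = q ≥ p.
Write w = xyz as guaranteed by the lemma, with |xy| ≤ p and y is nonempty.
Then y = a^k for some k with 1 ≤ k ≤ p.
Since 1 ≤ k ≤ p, |xz| = q-k. Pump with i = q+1: |xy^{q+1}z| = (q-k)+(q+1)k = q+qk = q(1+k), which is composite (both factors ≥ 2). So xy^{q+1}z = a^{q(1+k)} ∉ L.
Contradiction. Therefore L is not regular.

a^{q(1+k)}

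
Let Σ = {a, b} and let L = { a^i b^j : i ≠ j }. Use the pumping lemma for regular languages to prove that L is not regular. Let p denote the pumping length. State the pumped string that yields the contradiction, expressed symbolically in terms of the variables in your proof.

a^{p+p!} b^{p+p!}

Assume L is regular. Let p be the pumping length given by the pumping lemma.
Choose w = a^p b^{p+p!}. Since p ≠ p+p!, w ∈ L; and |w| ≥ p.
By the pumping lemma, w = xyz with |xy| ≤ p and y is nonempty.
Because |xy| ≤ p and w begins with p copies of a, we have y = a^k with 1 ≤ k ≤ p.
Since 1 ≤ k ≤ p, k divides p!; set t = 1 + p!/k. Then xy^t z has p + (p!/k)·k = p + p! copies of a. Now the a-count equals the b-count, so i ≠ j fails. So xy^t z = a^{p+p!} b^{p+p!} ∉ L.
This contradicts the pumping lemma, so L is not regular.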